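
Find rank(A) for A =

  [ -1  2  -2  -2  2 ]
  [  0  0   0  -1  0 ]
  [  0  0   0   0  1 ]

Multiply r1 by -1.
Multiply r2 by -1.
Add 2 times r3 to r1.
Subtract 2 times r2 from r1.
The reduced form has 3 nonzero rows.

rank = 3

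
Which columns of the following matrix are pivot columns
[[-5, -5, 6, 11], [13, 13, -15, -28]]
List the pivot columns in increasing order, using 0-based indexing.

R1 ← -1/5·R1
  [  1   1  -6/5  -11/5 ]
  [ 13  13   -15    -28 ]
R2 ← R2 − 13·R1
  [ 1  1  -6/5  -11/5 ]
  [ 0  0   3/5    3/5 ]
R2 ← 5/3·R2
  [ 1  1  -6/5  -11/5 ]
  [ 0  0     1      1 ]
R1 ← R1 + 6/5·R2
  [ 1  1  0  -1 ]
  [ 0  0  1   1 ]
Pivot columns are the columns containing a leading 1.

0, 2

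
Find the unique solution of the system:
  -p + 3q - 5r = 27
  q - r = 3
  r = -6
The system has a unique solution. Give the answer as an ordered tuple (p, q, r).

(-6, -3, -6)

Form the augmented matrix and row-reduce:
  [ -1  3  -5  |  27 ]
  [  0  1  -1  |   3 ]
  [  0  0   1  |  -6 ]
Multiply ρ1 by -1.
  [ 1  -3   5  |  -27 ]
  [ 0   1  -1  |    3 ]
  [ 0   0   1  |   -6 ]
Add ρ3 to ρ2.
  [ 1  -3  5  |  -27 ]
  [ 0   1  0  |   -3 ]
  [ 0   0  1  |   -6 ]
Subtract 5 times ρ3 from ρ1.
  [ 1  -3  0  |   3 ]
  [ 0   1  0  |  -3 ]
  [ 0   0  1  |  -6 ]
Add 3 times ρ2 to ρ1.
  [ 1  0  0  |  -6 ]
  [ 0  1  0  |  -3 ]
  [ 0  0  1  |  -6 ]
Reading off the last column: p = -6, q = -3, r = -6.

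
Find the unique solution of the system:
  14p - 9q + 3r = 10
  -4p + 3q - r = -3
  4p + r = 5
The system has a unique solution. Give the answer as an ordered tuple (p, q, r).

Form the augmented matrix and row-reduce:
  [ 14  -9   3  |  10 ]
  [ -4   3  -1  |  -3 ]
  [  4   0   1  |   5 ]
Multiply R1 by 1/14.
  [  1  -9/14  3/14  |  5/7 ]
  [ -4      3    -1  |   -3 ]
  [  4      0     1  |    5 ]
Add 4 times R1 to R2.
  [ 1  -9/14  3/14  |   5/7 ]
  [ 0    3/7  -1/7  |  -1/7 ]
  [ 4      0     1  |     5 ]
Subtract 4 times R1 from R3.
  [ 1  -9/14  3/14  |   5/7 ]
  [ 0    3/7  -1/7  |  -1/7 ]
  [ 0   18/7   1/7  |  15/7 ]
Multiply R2 by 7/3.
  [ 1  -9/14  3/14  |   5/7 ]
  [ 0      1  -1/3  |  -1/3 ]
  [ 0   18/7   1/7  |  15/7 ]
Subtract 18/7 times R2 from R3.
  [ 1  -9/14  3/14  |   5/7 ]
  [ 0      1  -1/3  |  -1/3 ]
  [ 0      0     1  |     3 ]
Add 1/3 times R3 to R2.
  [ 1  -9/14  3/14  |  5/7 ]
  [ 0      1     0  |  2/3 ]
  [ 0      0     1  |    3 ]
Subtract 3/14 times R3 from R1.
  [ 1  -9/14  0  |  1/14 ]
  [ 0      1  0  |   2/3 ]
  [ 0      0  1  |     3 ]
Add 9/14 times R2 to R1.
  [ 1  0  0  |  1/2 ]
  [ 0  1  0  |  2/3 ]
  [ 0  0  1  |    3 ]
Reading off the last column: p = 1/2, q = 2/3, r = 3.

(1/2, 2/3, 3)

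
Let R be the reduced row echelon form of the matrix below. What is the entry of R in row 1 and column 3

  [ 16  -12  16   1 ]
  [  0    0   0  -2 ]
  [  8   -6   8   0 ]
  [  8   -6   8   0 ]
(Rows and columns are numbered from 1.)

1

Multiply R1 by 1/16.
Subtract 8 times R1 from R3.
Subtract 8 times R1 from R4.
Multiply R2 by -1/2.
Add 1/2 times R2 to R3.
Add 1/2 times R2 to R4.
Subtract 1/16 times R2 from R1.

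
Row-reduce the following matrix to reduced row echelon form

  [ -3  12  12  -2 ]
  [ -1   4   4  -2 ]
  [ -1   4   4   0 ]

r1 -> -1/3·r1
  [  1  -4  -4  2/3 ]
  [ -1   4   4   -2 ]
  [ -1   4   4    0 ]
r2 -> r2 + r1
  [  1  -4  -4   2/3 ]
  [  0   0   0  -4/3 ]
  [ -1   4   4     0 ]
r3 -> r3 + r1
  [ 1  -4  -4   2/3 ]
  [ 0   0   0  -4/3 ]
  [ 0   0   0   2/3 ]
r2 -> -3/4·r2
  [ 1  -4  -4  2/3 ]
  [ 0   0   0    1 ]
  [ 0   0   0  2/3 ]
r3 -> r3 − 2/3·r2
  [ 1  -4  -4  2/3 ]
  [ 0   0   0    1 ]
  [ 0   0   0    0 ]
r1 -> r1 − 2/3·r2
  [ 1  -4  -4  0 ]
  [ 0   0   0  1 ]
  [ 0   0   0  0 ]

[[1, -4, -4, 0], [0, 0, 0, 1], [0, 0, 0, 0]]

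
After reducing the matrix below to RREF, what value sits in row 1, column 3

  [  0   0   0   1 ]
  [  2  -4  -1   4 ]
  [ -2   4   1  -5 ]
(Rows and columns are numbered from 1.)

-1/2

R1 <=> R2
  [  2  -4  -1   4 ]
  [  0   0   0   1 ]
  [ -2   4   1  -5 ]
R1 := 1/2·R1
  [  1  -2  -1/2   2 ]
  [  0   0     0   1 ]
  [ -2   4     1  -5 ]
R3 := R3 + 2·R1
  [ 1  -2  -1/2   2 ]
  [ 0   0     0   1 ]
  [ 0   0     0  -1 ]
R3 := R3 + R2
  [ 1  -2  -1/2  2 ]
  [ 0   0     0  1 ]
  [ 0   0     0  0 ]
R1 := R1 − 2·R2
  [ 1  -2  -1/2  0 ]
  [ 0   0     0  1 ]
  [ 0   0     0  0 ]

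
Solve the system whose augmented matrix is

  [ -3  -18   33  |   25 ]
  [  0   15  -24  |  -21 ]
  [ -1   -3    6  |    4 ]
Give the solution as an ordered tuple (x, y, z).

R1 -> -1/3·R1
  [  1   6  -11  |  -25/3 ]
  [  0  15  -24  |    -21 ]
  [ -1  -3    6  |      4 ]
R3 -> R3 + R1
  [ 1   6  -11  |  -25/3 ]
  [ 0  15  -24  |    -21 ]
  [ 0   3   -5  |  -13/3 ]
R2 -> 1/15·R2
  [ 1  6   -11  |  -25/3 ]
  [ 0  1  -8/5  |   -7/5 ]
  [ 0  3    -5  |  -13/3 ]
R3 -> R3 − 3·R2
  [ 1  6   -11  |  -25/3 ]
  [ 0  1  -8/5  |   -7/5 ]
  [ 0  0  -1/5  |  -2/15 ]
R3 -> -5·R3
  [ 1  6   -11  |  -25/3 ]
  [ 0  1  -8/5  |   -7/5 ]
  [ 0  0     1  |    2/3 ]
R2 -> R2 + 8/5·R3
  [ 1  6  -11  |  -25/3 ]
  [ 0  1    0  |   -1/3 ]
  [ 0  0    1  |    2/3 ]
R1 -> R1 + 11·R3
  [ 1  6  0  |    -1 ]
  [ 0  1  0  |  -1/3 ]
  [ 0  0  1  |   2/3 ]
R1 -> R1 − 6·R2
  [ 1  0  0  |     1 ]
  [ 0  1  0  |  -1/3 ]
  [ 0  0  1  |   2/3 ]
Reading off the last column: x = 1, y = -1/3, z = 2/3.

(1, -1/3, 2/3)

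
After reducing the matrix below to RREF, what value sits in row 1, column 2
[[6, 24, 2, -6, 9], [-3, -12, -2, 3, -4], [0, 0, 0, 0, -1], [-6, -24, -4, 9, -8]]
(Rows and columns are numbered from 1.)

4

R1 := 1/6·R1
  [  1    4  1/3  -1  3/2 ]
  [ -3  -12   -2   3   -4 ]
  [  0    0    0   0   -1 ]
  [ -6  -24   -4   9   -8 ]
R2 := R2 + 3·R1
  [  1    4  1/3  -1  3/2 ]
  [  0    0   -1   0  1/2 ]
  [  0    0    0   0   -1 ]
  [ -6  -24   -4   9   -8 ]
R4 := R4 + 6·R1
  [ 1  4  1/3  -1  3/2 ]
  [ 0  0   -1   0  1/2 ]
  [ 0  0    0   0   -1 ]
  [ 0  0   -2   3    1 ]
R2 := -1·R2
  [ 1  4  1/3  -1   3/2 ]
  [ 0  0    1   0  -1/2 ]
  [ 0  0    0   0    -1 ]
  [ 0  0   -2   3     1 ]
R4 := R4 + 2·R2
  [ 1  4  1/3  -1   3/2 ]
  [ 0  0    1   0  -1/2 ]
  [ 0  0    0   0    -1 ]
  [ 0  0    0   3     0 ]
R3 <-> R4
  [ 1  4  1/3  -1   3/2 ]
  [ 0  0    1   0  -1/2 ]
  [ 0  0    0   3     0 ]
  [ 0  0    0   0    -1 ]
R3 := 1/3·R3
  [ 1  4  1/3  -1   3/2 ]
  [ 0  0    1   0  -1/2 ]
  [ 0  0    0   1     0 ]
  [ 0  0    0   0    -1 ]
R4 := -1·R4
  [ 1  4  1/3  -1   3/2 ]
  [ 0  0    1   0  -1/2 ]
  [ 0  0    0   1     0 ]
  [ 0  0    0   0     1 ]
R2 := R2 + 1/2·R4
  [ 1  4  1/3  -1  3/2 ]
  [ 0  0    1   0    0 ]
  [ 0  0    0   1    0 ]
  [ 0  0    0   0    1 ]
R1 := R1 − 3/2·R4
  [ 1  4  1/3  -1  0 ]
  [ 0  0    1   0  0 ]
  [ 0  0    0   1  0 ]
  [ 0  0    0   0  1 ]
R1 := R1 + R3
  [ 1  4  1/3  0  0 ]
  [ 0  0    1  0  0 ]
  [ 0  0    0  1  0 ]
  [ 0  0    0  0  1 ]
R1 := R1 − 1/3·R2
  [ 1  4  0  0  0 ]
  [ 0  0  1  0  0 ]
  [ 0  0  0  1  0 ]
  [ 0  0  0  0  1 ]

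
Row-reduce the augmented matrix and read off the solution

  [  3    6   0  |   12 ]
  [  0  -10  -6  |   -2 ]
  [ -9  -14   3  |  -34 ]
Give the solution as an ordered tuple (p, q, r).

(6, -1, 2)

R1 := 1/3·R1
R3 := R3 + 9·R1
R2 := -1/10·R2
R3 := R3 − 4·R2
R3 := 5/3·R3
R2 := R2 − 3/5·R3
R1 := R1 − 2·R2
Reading off the last column: p = 6, q = -1, r = 2.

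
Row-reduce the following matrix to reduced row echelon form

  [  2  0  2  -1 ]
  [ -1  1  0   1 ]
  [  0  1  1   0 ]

Multiply R1 by 1/2.
  [  1  0  1  -1/2 ]
  [ -1  1  0     1 ]
  [  0  1  1     0 ]
Add R1 to R2.
  [ 1  0  1  -1/2 ]
  [ 0  1  1   1/2 ]
  [ 0  1  1     0 ]
Subtract R2 from R3.
  [ 1  0  1  -1/2 ]
  [ 0  1  1   1/2 ]
  [ 0  0  0  -1/2 ]
Multiply R3 by -2.
  [ 1  0  1  -1/2 ]
  [ 0  1  1   1/2 ]
  [ 0  0  0     1 ]
Subtract 1/2 times R3 from R2.
  [ 1  0  1  -1/2 ]
  [ 0  1  1     0 ]
  [ 0  0  0     1 ]
Add 1/2 times R3 to R1.
  [ 1  0  1  0 ]
  [ 0  1  1  0 ]
  [ 0  0  0  1 ]

[[1, 0, 1, 0], [0, 1, 1, 0], [0, 0, 0, 1]]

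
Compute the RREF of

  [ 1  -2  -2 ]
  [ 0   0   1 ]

[[1, -2, 0], [0, 0, 1]]

R1 → R1 + 2·R2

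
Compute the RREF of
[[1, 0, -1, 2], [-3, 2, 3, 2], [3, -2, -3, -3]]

Add 3 times R1 to R2.
  [ 1   0  -1   2 ]
  [ 0   2   0   8 ]
  [ 3  -2  -3  -3 ]
Subtract 3 times R1 from R3.
  [ 1   0  -1   2 ]
  [ 0   2   0   8 ]
  [ 0  -2   0  -9 ]
Multiply R2 by 1/2.
  [ 1   0  -1   2 ]
  [ 0   1   0   4 ]
  [ 0  -2   0  -9 ]
Add 2 times R2 to R3.
  [ 1  0  -1   2 ]
  [ 0  1   0   4 ]
  [ 0  0   0  -1 ]
Multiply R3 by -1.
  [ 1  0  -1  2 ]
  [ 0  1   0  4 ]
  [ 0  0   0  1 ]
Subtract 4 times R3 from R2.
  [ 1  0  -1  2 ]
  [ 0  1   0  0 ]
  [ 0  0   0  1 ]
Subtract 2 times R3 from R1.
  [ 1  0  -1  0 ]
  [ 0  1   0  0 ]
  [ 0  0   0  1 ]

[[1, 0, -1, 0], [0, 1, 0, 0], [0, 0, 0, 1]]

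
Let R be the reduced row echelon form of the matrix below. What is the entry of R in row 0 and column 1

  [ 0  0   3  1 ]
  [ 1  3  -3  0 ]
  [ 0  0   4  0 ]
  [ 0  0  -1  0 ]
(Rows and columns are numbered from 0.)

3

Swap R1 and R2.
Multiply R2 by 1/3.
Subtract 4 times R2 from R3.
Add R2 to R4.
Multiply R3 by -3/4.
Subtract 1/3 times R3 from R4.
Subtract 1/3 times R3 from R2.
Add 3 times R2 to R1.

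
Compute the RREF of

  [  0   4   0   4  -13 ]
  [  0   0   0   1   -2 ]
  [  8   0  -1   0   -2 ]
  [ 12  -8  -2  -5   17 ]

r1 <-> r3
  [  8   0  -1   0   -2 ]
  [  0   0   0   1   -2 ]
  [  0   4   0   4  -13 ]
  [ 12  -8  -2  -5   17 ]
r1 := 1/8·r1
  [  1   0  -1/8   0  -1/4 ]
  [  0   0     0   1    -2 ]
  [  0   4     0   4   -13 ]
  [ 12  -8    -2  -5    17 ]
r4 := r4 − 12·r1
  [ 1   0  -1/8   0  -1/4 ]
  [ 0   0     0   1    -2 ]
  [ 0   4     0   4   -13 ]
  [ 0  -8  -1/2  -5    20 ]
r2 <-> r3
  [ 1   0  -1/8   0  -1/4 ]
  [ 0   4     0   4   -13 ]
  [ 0   0     0   1    -2 ]
  [ 0  -8  -1/2  -5    20 ]
r2 := 1/4·r2
  [ 1   0  -1/8   0   -1/4 ]
  [ 0   1     0   1  -13/4 ]
  [ 0   0     0   1     -2 ]
  [ 0  -8  -1/2  -5     20 ]
r4 := r4 + 8·r2
  [ 1  0  -1/8  0   -1/4 ]
  [ 0  1     0  1  -13/4 ]
  [ 0  0     0  1     -2 ]
  [ 0  0  -1/2  3     -6 ]
r3 <-> r4
  [ 1  0  -1/8  0   -1/4 ]
  [ 0  1     0  1  -13/4 ]
  [ 0  0  -1/2  3     -6 ]
  [ 0  0     0  1     -2 ]
r3 := -2·r3
  [ 1  0  -1/8   0   -1/4 ]
  [ 0  1     0   1  -13/4 ]
  [ 0  0     1  -6     12 ]
  [ 0  0     0   1     -2 ]
r3 := r3 + 6·r4
  [ 1  0  -1/8  0   -1/4 ]
  [ 0  1     0  1  -13/4 ]
  [ 0  0     1  0      0 ]
  [ 0  0     0  1     -2 ]
r2 := r2 − r4
  [ 1  0  -1/8  0  -1/4 ]
  [ 0  1     0  0  -5/4 ]
  [ 0  0     1  0     0 ]
  [ 0  0     0  1    -2 ]
r1 := r1 + 1/8·r3
  [ 1  0  0  0  -1/4 ]
  [ 0  1  0  0  -5/4 ]
  [ 0  0  1  0     0 ]
  [ 0  0  0  1    -2 ]

[[1, 0, 0, 0, -1/4], [0, 1, 0, 0, -5/4], [0, 0, 1, 0, 0], [0, 0, 0, 1, -2]]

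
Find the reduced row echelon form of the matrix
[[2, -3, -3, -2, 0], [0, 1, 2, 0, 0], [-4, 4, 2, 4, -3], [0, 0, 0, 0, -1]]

Multiply ρ1 by 1/2.
  [  1  -3/2  -3/2  -1   0 ]
  [  0     1     2   0   0 ]
  [ -4     4     2   4  -3 ]
  [  0     0     0   0  -1 ]
Add 4 times ρ1 to ρ3.
  [ 1  -3/2  -3/2  -1   0 ]
  [ 0     1     2   0   0 ]
  [ 0    -2    -4   0  -3 ]
  [ 0     0     0   0  -1 ]
Add 2 times ρ2 to ρ3.
  [ 1  -3/2  -3/2  -1   0 ]
  [ 0     1     2   0   0 ]
  [ 0     0     0   0  -3 ]
  [ 0     0     0   0  -1 ]
Multiply ρ3 by -1/3.
  [ 1  -3/2  -3/2  -1   0 ]
  [ 0     1     2   0   0 ]
  [ 0     0     0   0   1 ]
  [ 0     0     0   0  -1 ]
Add ρ3 to ρ4.
  [ 1  -3/2  -3/2  -1  0 ]
  [ 0     1     2   0  0 ]
  [ 0     0     0   0  1 ]
  [ 0     0     0   0  0 ]
Add 3/2 times ρ2 to ρ1.
  [ 1  0  3/2  -1  0 ]
  [ 0  1    2   0  0 ]
  [ 0  0    0   0  1 ]
  [ 0  0    0   0  0 ]

[[1, 0, 3/2, -1, 0], [0, 1, 2, 0, 0], [0, 0, 0, 0, 1], [0, 0, 0, 0, 0]]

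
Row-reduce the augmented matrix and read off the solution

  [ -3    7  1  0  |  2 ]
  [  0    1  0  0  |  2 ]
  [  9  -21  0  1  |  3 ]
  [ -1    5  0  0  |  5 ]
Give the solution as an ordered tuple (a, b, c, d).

(5, 2, 3, 0)

r1 := -1/3·r1
  [  1  -7/3  -1/3  0  |  -2/3 ]
  [  0     1     0  0  |     2 ]
  [  9   -21     0  1  |     3 ]
  [ -1     5     0  0  |     5 ]
r3 := r3 − 9·r1
  [  1  -7/3  -1/3  0  |  -2/3 ]
  [  0     1     0  0  |     2 ]
  [  0     0     3  1  |     9 ]
  [ -1     5     0  0  |     5 ]
r4 := r4 + r1
  [ 1  -7/3  -1/3  0  |  -2/3 ]
  [ 0     1     0  0  |     2 ]
  [ 0     0     3  1  |     9 ]
  [ 0   8/3  -1/3  0  |  13/3 ]
r4 := r4 − 8/3·r2
  [ 1  -7/3  -1/3  0  |  -2/3 ]
  [ 0     1     0  0  |     2 ]
  [ 0     0     3  1  |     9 ]
  [ 0     0  -1/3  0  |    -1 ]
r3 := 1/3·r3
  [ 1  -7/3  -1/3    0  |  -2/3 ]
  [ 0     1     0    0  |     2 ]
  [ 0     0     1  1/3  |     3 ]
  [ 0     0  -1/3    0  |    -1 ]
r4 := r4 + 1/3·r3
  [ 1  -7/3  -1/3    0  |  -2/3 ]
  [ 0     1     0    0  |     2 ]
  [ 0     0     1  1/3  |     3 ]
  [ 0     0     0  1/9  |     0 ]
r4 := 9·r4
  [ 1  -7/3  -1/3    0  |  -2/3 ]
  [ 0     1     0    0  |     2 ]
  [ 0     0     1  1/3  |     3 ]
  [ 0     0     0    1  |     0 ]
r3 := r3 − 1/3·r4
  [ 1  -7/3  -1/3  0  |  -2/3 ]
  [ 0     1     0  0  |     2 ]
  [ 0     0     1  0  |     3 ]
  [ 0     0     0  1  |     0 ]
r1 := r1 + 1/3·r3
  [ 1  -7/3  0  0  |  1/3 ]
  [ 0     1  0  0  |    2 ]
  [ 0     0  1  0  |    3 ]
  [ 0     0  0  1  |    0 ]
r1 := r1 + 7/3·r2
  [ 1  0  0  0  |  5 ]
  [ 0  1  0  0  |  2 ]
  [ 0  0  1  0  |  3 ]
  [ 0  0  0  1  |  0 ]
Reading off the last column: a = 5, b = 2, c = 3, d = 0.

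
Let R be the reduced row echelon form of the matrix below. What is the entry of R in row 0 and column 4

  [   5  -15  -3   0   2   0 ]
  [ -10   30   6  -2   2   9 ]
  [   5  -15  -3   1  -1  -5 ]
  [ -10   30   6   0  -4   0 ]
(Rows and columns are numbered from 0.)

R1 ← 1/5·R1
  [   1   -3  -3/5   0  2/5   0 ]
  [ -10   30     6  -2    2   9 ]
  [   5  -15    -3   1   -1  -5 ]
  [ -10   30     6   0   -4   0 ]
R2 ← R2 + 10·R1
  [   1   -3  -3/5   0  2/5   0 ]
  [   0    0     0  -2    6   9 ]
  [   5  -15    -3   1   -1  -5 ]
  [ -10   30     6   0   -4   0 ]
R3 ← R3 − 5·R1
  [   1  -3  -3/5   0  2/5   0 ]
  [   0   0     0  -2    6   9 ]
  [   0   0     0   1   -3  -5 ]
  [ -10  30     6   0   -4   0 ]
R4 ← R4 + 10·R1
  [ 1  -3  -3/5   0  2/5   0 ]
  [ 0   0     0  -2    6   9 ]
  [ 0   0     0   1   -3  -5 ]
  [ 0   0     0   0    0   0 ]
R2 ← -1/2·R2
  [ 1  -3  -3/5  0  2/5     0 ]
  [ 0   0     0  1   -3  -9/2 ]
  [ 0   0     0  1   -3    -5 ]
  [ 0   0     0  0    0     0 ]
R3 ← R3 − R2
  [ 1  -3  -3/5  0  2/5     0 ]
  [ 0   0     0  1   -3  -9/2 ]
  [ 0   0     0  0    0  -1/2 ]
  [ 0   0     0  0    0     0 ]
R3 ← -2·R3
  [ 1  -3  -3/5  0  2/5     0 ]
  [ 0   0     0  1   -3  -9/2 ]
  [ 0   0     0  0    0     1 ]
  [ 0   0     0  0    0     0 ]
R2 ← R2 + 9/2·R3
  [ 1  -3  -3/5  0  2/5  0 ]
  [ 0   0     0  1   -3  0 ]
  [ 0   0     0  0    0  1 ]
  [ 0   0     0  0    0  0 ]

2/5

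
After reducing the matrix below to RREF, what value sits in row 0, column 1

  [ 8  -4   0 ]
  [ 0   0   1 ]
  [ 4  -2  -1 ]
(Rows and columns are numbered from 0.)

ρ1 -> 1/8·ρ1
  [ 1  -1/2   0 ]
  [ 0     0   1 ]
  [ 4    -2  -1 ]
ρ3 -> ρ3 − 4·ρ1
  [ 1  -1/2   0 ]
  [ 0     0   1 ]
  [ 0     0  -1 ]
ρ3 -> ρ3 + ρ2
  [ 1  -1/2  0 ]
  [ 0     0  1 ]
  [ 0     0  0 ]

-1/2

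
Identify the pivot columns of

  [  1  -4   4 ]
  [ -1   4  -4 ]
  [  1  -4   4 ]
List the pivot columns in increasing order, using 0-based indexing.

Add ρ1 to ρ2.
Subtract ρ1 from ρ3.
Pivot columns are the columns containing a leading 1.

0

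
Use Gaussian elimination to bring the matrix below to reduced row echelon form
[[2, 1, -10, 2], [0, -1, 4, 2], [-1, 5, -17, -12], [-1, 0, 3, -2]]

[[1, 0, -3, 2], [0, 1, -4, -2], [0, 0, 0, 0], [0, 0, 0, 0]]

ρ1 ← 1/2·ρ1
  [  1  1/2   -5    1 ]
  [  0   -1    4    2 ]
  [ -1    5  -17  -12 ]
  [ -1    0    3   -2 ]
ρ3 ← ρ3 + ρ1
  [  1   1/2   -5    1 ]
  [  0    -1    4    2 ]
  [  0  11/2  -22  -11 ]
  [ -1     0    3   -2 ]
ρ4 ← ρ4 + ρ1
  [ 1   1/2   -5    1 ]
  [ 0    -1    4    2 ]
  [ 0  11/2  -22  -11 ]
  [ 0   1/2   -2   -1 ]
ρ2 ← -1·ρ2
  [ 1   1/2   -5    1 ]
  [ 0     1   -4   -2 ]
  [ 0  11/2  -22  -11 ]
  [ 0   1/2   -2   -1 ]
ρ3 ← ρ3 − 11/2·ρ2
  [ 1  1/2  -5   1 ]
  [ 0    1  -4  -2 ]
  [ 0    0   0   0 ]
  [ 0  1/2  -2  -1 ]
ρ4 ← ρ4 − 1/2·ρ2
  [ 1  1/2  -5   1 ]
  [ 0    1  -4  -2 ]
  [ 0    0   0   0 ]
  [ 0    0   0   0 ]
ρ1 ← ρ1 − 1/2·ρ2
  [ 1  0  -3   2 ]
  [ 0  1  -4  -2 ]
  [ 0  0   0   0 ]
  [ 0  0   0   0 ]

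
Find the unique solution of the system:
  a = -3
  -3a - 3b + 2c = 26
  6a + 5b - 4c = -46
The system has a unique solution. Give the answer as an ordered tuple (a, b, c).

(-3, -6, -1/2)

Form the augmented matrix and row-reduce:
  [  1   0   0  |   -3 ]
  [ -3  -3   2  |   26 ]
  [  6   5  -4  |  -46 ]
R2 := R2 + 3·R1
R3 := R3 − 6·R1
R2 := -1/3·R2
R3 := R3 − 5·R2
R3 := -3/2·R3
R2 := R2 + 2/3·R3
Reading off the last column: a = -3, b = -6, c = -1/2.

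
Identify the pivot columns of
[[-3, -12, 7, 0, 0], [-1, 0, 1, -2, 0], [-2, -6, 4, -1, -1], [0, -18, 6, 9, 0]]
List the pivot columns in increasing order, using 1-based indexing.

R1 -> -1/3·R1
  [  1    4  -7/3   0   0 ]
  [ -1    0     1  -2   0 ]
  [ -2   -6     4  -1  -1 ]
  [  0  -18     6   9   0 ]
R2 -> R2 + R1
  [  1    4  -7/3   0   0 ]
  [  0    4  -4/3  -2   0 ]
  [ -2   -6     4  -1  -1 ]
  [  0  -18     6   9   0 ]
R3 -> R3 + 2·R1
  [ 1    4  -7/3   0   0 ]
  [ 0    4  -4/3  -2   0 ]
  [ 0    2  -2/3  -1  -1 ]
  [ 0  -18     6   9   0 ]
R2 -> 1/4·R2
  [ 1    4  -7/3     0   0 ]
  [ 0    1  -1/3  -1/2   0 ]
  [ 0    2  -2/3    -1  -1 ]
  [ 0  -18     6     9   0 ]
R3 -> R3 − 2·R2
  [ 1    4  -7/3     0   0 ]
  [ 0    1  -1/3  -1/2   0 ]
  [ 0    0     0     0  -1 ]
  [ 0  -18     6     9   0 ]
R4 -> R4 + 18·R2
  [ 1  4  -7/3     0   0 ]
  [ 0  1  -1/3  -1/2   0 ]
  [ 0  0     0     0  -1 ]
  [ 0  0     0     0   0 ]
R3 -> -1·R3
  [ 1  4  -7/3     0  0 ]
  [ 0  1  -1/3  -1/2  0 ]
  [ 0  0     0     0  1 ]
  [ 0  0     0     0  0 ]
R1 -> R1 − 4·R2
  [ 1  0    -1     2  0 ]
  [ 0  1  -1/3  -1/2  0 ]
  [ 0  0     0     0  1 ]
  [ 0  0     0     0  0 ]
Pivot columns are the columns containing a leading 1.

1, 2, 5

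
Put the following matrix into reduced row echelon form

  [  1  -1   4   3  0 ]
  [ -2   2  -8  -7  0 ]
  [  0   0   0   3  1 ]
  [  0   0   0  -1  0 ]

[[1, -1, 4, 0, 0], [0, 0, 0, 1, 0], [0, 0, 0, 0, 1], [0, 0, 0, 0, 0]]

Add 2 times R1 to R2.
Multiply R2 by -1.
Subtract 3 times R2 from R3.
Add R2 to R4.
Subtract 3 times R2 from R1.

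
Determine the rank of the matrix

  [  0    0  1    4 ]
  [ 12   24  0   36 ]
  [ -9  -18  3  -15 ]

rank = 2

Swap R1 and R2.
  [ 12   24  0   36 ]
  [  0    0  1    4 ]
  [ -9  -18  3  -15 ]
Multiply R1 by 1/12.
  [  1    2  0    3 ]
  [  0    0  1    4 ]
  [ -9  -18  3  -15 ]
Add 9 times R1 to R3.
  [ 1  2  0   3 ]
  [ 0  0  1   4 ]
  [ 0  0  3  12 ]
Subtract 3 times R2 from R3.
  [ 1  2  0  3 ]
  [ 0  0  1  4 ]
  [ 0  0  0  0 ]
The reduced form has 2 nonzero rows.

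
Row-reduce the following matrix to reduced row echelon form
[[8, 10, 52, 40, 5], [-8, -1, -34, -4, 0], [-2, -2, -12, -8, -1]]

[[1, 0, 4, 0, 0], [0, 1, 2, 4, 0], [0, 0, 0, 0, 1]]

ρ1 -> 1/8·ρ1
  [  1  5/4  13/2   5  5/8 ]
  [ -8   -1   -34  -4    0 ]
  [ -2   -2   -12  -8   -1 ]
ρ2 -> ρ2 + 8·ρ1
  [  1  5/4  13/2   5  5/8 ]
  [  0    9    18  36    5 ]
  [ -2   -2   -12  -8   -1 ]
ρ3 -> ρ3 + 2·ρ1
  [ 1  5/4  13/2   5  5/8 ]
  [ 0    9    18  36    5 ]
  [ 0  1/2     1   2  1/4 ]
ρ2 -> 1/9·ρ2
  [ 1  5/4  13/2  5  5/8 ]
  [ 0    1     2  4  5/9 ]
  [ 0  1/2     1  2  1/4 ]
ρ3 -> ρ3 − 1/2·ρ2
  [ 1  5/4  13/2  5    5/8 ]
  [ 0    1     2  4    5/9 ]
  [ 0    0     0  0  -1/36 ]
ρ3 -> -36·ρ3
  [ 1  5/4  13/2  5  5/8 ]
  [ 0    1     2  4  5/9 ]
  [ 0    0     0  0    1 ]
ρ2 -> ρ2 − 5/9·ρ3
  [ 1  5/4  13/2  5  5/8 ]
  [ 0    1     2  4    0 ]
  [ 0    0     0  0    1 ]
ρ1 -> ρ1 − 5/8·ρ3
  [ 1  5/4  13/2  5  0 ]
  [ 0    1     2  4  0 ]
  [ 0    0     0  0  1 ]
ρ1 -> ρ1 − 5/4·ρ2
  [ 1  0  4  0  0 ]
  [ 0  1  2  4  0 ]
  [ 0  0  0  0  1 ]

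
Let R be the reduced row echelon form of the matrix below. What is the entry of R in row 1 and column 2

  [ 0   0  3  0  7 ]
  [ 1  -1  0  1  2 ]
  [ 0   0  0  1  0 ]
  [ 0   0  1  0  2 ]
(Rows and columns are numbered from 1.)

R1 <=> R2
  [ 1  -1  0  1  2 ]
  [ 0   0  3  0  7 ]
  [ 0   0  0  1  0 ]
  [ 0   0  1  0  2 ]
R2 := 1/3·R2
  [ 1  -1  0  1    2 ]
  [ 0   0  1  0  7/3 ]
  [ 0   0  0  1    0 ]
  [ 0   0  1  0    2 ]
R4 := R4 − R2
  [ 1  -1  0  1     2 ]
  [ 0   0  1  0   7/3 ]
  [ 0   0  0  1     0 ]
  [ 0   0  0  0  -1/3 ]
R4 := -3·R4
  [ 1  -1  0  1    2 ]
  [ 0   0  1  0  7/3 ]
  [ 0   0  0  1    0 ]
  [ 0   0  0  0    1 ]
R2 := R2 − 7/3·R4
  [ 1  -1  0  1  2 ]
  [ 0   0  1  0  0 ]
  [ 0   0  0  1  0 ]
  [ 0   0  0  0  1 ]
R1 := R1 − 2·R4
  [ 1  -1  0  1  0 ]
  [ 0   0  1  0  0 ]
  [ 0   0  0  1  0 ]
  [ 0   0  0  0  1 ]
R1 := R1 − R3
  [ 1  -1  0  0  0 ]
  [ 0   0  1  0  0 ]
  [ 0   0  0  1  0 ]
  [ 0   0  0  0  1 ]

-1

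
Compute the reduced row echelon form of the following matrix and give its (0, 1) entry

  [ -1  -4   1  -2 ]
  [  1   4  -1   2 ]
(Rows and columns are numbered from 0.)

R1 := -1·R1
  [ 1  4  -1  2 ]
  [ 1  4  -1  2 ]
R2 := R2 − R1
  [ 1  4  -1  2 ]
  [ 0  0   0  0 ]

4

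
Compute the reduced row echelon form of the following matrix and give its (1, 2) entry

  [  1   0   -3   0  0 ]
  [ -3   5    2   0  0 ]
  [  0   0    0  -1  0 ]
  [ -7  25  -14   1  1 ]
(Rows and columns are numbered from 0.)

Add 3 times ρ1 to ρ2.
  [  1   0   -3   0  0 ]
  [  0   5   -7   0  0 ]
  [  0   0    0  -1  0 ]
  [ -7  25  -14   1  1 ]
Add 7 times ρ1 to ρ4.
  [ 1   0   -3   0  0 ]
  [ 0   5   -7   0  0 ]
  [ 0   0    0  -1  0 ]
  [ 0  25  -35   1  1 ]
Multiply ρ2 by 1/5.
  [ 1   0    -3   0  0 ]
  [ 0   1  -7/5   0  0 ]
  [ 0   0     0  -1  0 ]
  [ 0  25   -35   1  1 ]
Subtract 25 times ρ2 from ρ4.
  [ 1  0    -3   0  0 ]
  [ 0  1  -7/5   0  0 ]
  [ 0  0     0  -1  0 ]
  [ 0  0     0   1  1 ]
Multiply ρ3 by -1.
  [ 1  0    -3  0  0 ]
  [ 0  1  -7/5  0  0 ]
  [ 0  0     0  1  0 ]
  [ 0  0     0  1  1 ]
Subtract ρ3 from ρ4.
  [ 1  0    -3  0  0 ]
  [ 0  1  -7/5  0  0 ]
  [ 0  0     0  1  0 ]
  [ 0  0     0  0  1 ]

-7/5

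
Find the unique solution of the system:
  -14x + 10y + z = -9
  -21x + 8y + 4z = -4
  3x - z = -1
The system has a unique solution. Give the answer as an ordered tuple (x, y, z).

Form the augmented matrix and row-reduce:
  [ -14  10   1  |  -9 ]
  [ -21   8   4  |  -4 ]
  [   3   0  -1  |  -1 ]
r1 ← -1/14·r1
  [   1  -5/7  -1/14  |  9/14 ]
  [ -21     8      4  |    -4 ]
  [   3     0     -1  |    -1 ]
r2 ← r2 + 21·r1
  [ 1  -5/7  -1/14  |  9/14 ]
  [ 0    -7    5/2  |  19/2 ]
  [ 3     0     -1  |    -1 ]
r3 ← r3 − 3·r1
  [ 1  -5/7   -1/14  |    9/14 ]
  [ 0    -7     5/2  |    19/2 ]
  [ 0  15/7  -11/14  |  -41/14 ]
r2 ← -1/7·r2
  [ 1  -5/7   -1/14  |    9/14 ]
  [ 0     1   -5/14  |  -19/14 ]
  [ 0  15/7  -11/14  |  -41/14 ]
r3 ← r3 − 15/7·r2
  [ 1  -5/7  -1/14  |    9/14 ]
  [ 0     1  -5/14  |  -19/14 ]
  [ 0     0  -1/49  |   -1/49 ]
r3 ← -49·r3
  [ 1  -5/7  -1/14  |    9/14 ]
  [ 0     1  -5/14  |  -19/14 ]
  [ 0     0      1  |       1 ]
r2 ← r2 + 5/14·r3
  [ 1  -5/7  -1/14  |  9/14 ]
  [ 0     1      0  |    -1 ]
  [ 0     0      1  |     1 ]
r1 ← r1 + 1/14·r3
  [ 1  -5/7  0  |  5/7 ]
  [ 0     1  0  |   -1 ]
  [ 0     0  1  |    1 ]
r1 ← r1 + 5/7·r2
  [ 1  0  0  |   0 ]
  [ 0  1  0  |  -1 ]
  [ 0  0  1  |   1 ]
Reading off the last column: x = 0, y = -1, z = 1.

(0, -1, 1)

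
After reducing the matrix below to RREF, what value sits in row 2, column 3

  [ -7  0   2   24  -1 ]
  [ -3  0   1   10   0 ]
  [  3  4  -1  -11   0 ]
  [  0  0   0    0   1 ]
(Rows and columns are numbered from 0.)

r1 ← -1/7·r1
  [  1  0  -2/7  -24/7  1/7 ]
  [ -3  0     1     10    0 ]
  [  3  4    -1    -11    0 ]
  [  0  0     0      0    1 ]
r2 ← r2 + 3·r1
  [ 1  0  -2/7  -24/7  1/7 ]
  [ 0  0   1/7   -2/7  3/7 ]
  [ 3  4    -1    -11    0 ]
  [ 0  0     0      0    1 ]
r3 ← r3 − 3·r1
  [ 1  0  -2/7  -24/7   1/7 ]
  [ 0  0   1/7   -2/7   3/7 ]
  [ 0  4  -1/7   -5/7  -3/7 ]
  [ 0  0     0      0     1 ]
r2 <-> r3
  [ 1  0  -2/7  -24/7   1/7 ]
  [ 0  4  -1/7   -5/7  -3/7 ]
  [ 0  0   1/7   -2/7   3/7 ]
  [ 0  0     0      0     1 ]
r2 ← 1/4·r2
  [ 1  0   -2/7  -24/7    1/7 ]
  [ 0  1  -1/28  -5/28  -3/28 ]
  [ 0  0    1/7   -2/7    3/7 ]
  [ 0  0      0      0      1 ]
r3 ← 7·r3
  [ 1  0   -2/7  -24/7    1/7 ]
  [ 0  1  -1/28  -5/28  -3/28 ]
  [ 0  0      1     -2      3 ]
  [ 0  0      0      0      1 ]
r3 ← r3 − 3·r4
  [ 1  0   -2/7  -24/7    1/7 ]
  [ 0  1  -1/28  -5/28  -3/28 ]
  [ 0  0      1     -2      0 ]
  [ 0  0      0      0      1 ]
r2 ← r2 + 3/28·r4
  [ 1  0   -2/7  -24/7  1/7 ]
  [ 0  1  -1/28  -5/28    0 ]
  [ 0  0      1     -2    0 ]
  [ 0  0      0      0    1 ]
r1 ← r1 − 1/7·r4
  [ 1  0   -2/7  -24/7  0 ]
  [ 0  1  -1/28  -5/28  0 ]
  [ 0  0      1     -2  0 ]
  [ 0  0      0      0  1 ]
r2 ← r2 + 1/28·r3
  [ 1  0  -2/7  -24/7  0 ]
  [ 0  1     0   -1/4  0 ]
  [ 0  0     1     -2  0 ]
  [ 0  0     0      0  1 ]
r1 ← r1 + 2/7·r3
  [ 1  0  0    -4  0 ]
  [ 0  1  0  -1/4  0 ]
  [ 0  0  1    -2  0 ]
  [ 0  0  0     0  1 ]

-2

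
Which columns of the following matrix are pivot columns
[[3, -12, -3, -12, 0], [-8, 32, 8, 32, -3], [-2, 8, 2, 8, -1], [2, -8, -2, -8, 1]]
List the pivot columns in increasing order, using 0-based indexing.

0, 4

r1 := 1/3·r1
  [  1  -4  -1  -4   0 ]
  [ -8  32   8  32  -3 ]
  [ -2   8   2   8  -1 ]
  [  2  -8  -2  -8   1 ]
r2 := r2 + 8·r1
  [  1  -4  -1  -4   0 ]
  [  0   0   0   0  -3 ]
  [ -2   8   2   8  -1 ]
  [  2  -8  -2  -8   1 ]
r3 := r3 + 2·r1
  [ 1  -4  -1  -4   0 ]
  [ 0   0   0   0  -3 ]
  [ 0   0   0   0  -1 ]
  [ 2  -8  -2  -8   1 ]
r4 := r4 − 2·r1
  [ 1  -4  -1  -4   0 ]
  [ 0   0   0   0  -3 ]
  [ 0   0   0   0  -1 ]
  [ 0   0   0   0   1 ]
r2 := -1/3·r2
  [ 1  -4  -1  -4   0 ]
  [ 0   0   0   0   1 ]
  [ 0   0   0   0  -1 ]
  [ 0   0   0   0   1 ]
r3 := r3 + r2
  [ 1  -4  -1  -4  0 ]
  [ 0   0   0   0  1 ]
  [ 0   0   0   0  0 ]
  [ 0   0   0   0  1 ]
r4 := r4 − r2
  [ 1  -4  -1  -4  0 ]
  [ 0   0   0   0  1 ]
  [ 0   0   0   0  0 ]
  [ 0   0   0   0  0 ]
Pivot columns are the columns containing a leading 1.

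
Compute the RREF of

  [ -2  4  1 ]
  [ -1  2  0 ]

r1 := -1/2·r1
  [  1  -2  -1/2 ]
  [ -1   2     0 ]
r2 := r2 + r1
  [ 1  -2  -1/2 ]
  [ 0   0  -1/2 ]
r2 := -2·r2
  [ 1  -2  -1/2 ]
  [ 0   0     1 ]
r1 := r1 + 1/2·r2
  [ 1  -2  0 ]
  [ 0   0  1 ]

[[1, -2, 0], [0, 0, 1]]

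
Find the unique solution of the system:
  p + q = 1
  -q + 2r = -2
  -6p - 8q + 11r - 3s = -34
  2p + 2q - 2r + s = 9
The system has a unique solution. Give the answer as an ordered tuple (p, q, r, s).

(5, -4, -3, 1)

Form the augmented matrix and row-reduce:
  [  1   1   0   0  |    1 ]
  [  0  -1   2   0  |   -2 ]
  [ -6  -8  11  -3  |  -34 ]
  [  2   2  -2   1  |    9 ]
Add 6 times ρ1 to ρ3.
  [ 1   1   0   0  |    1 ]
  [ 0  -1   2   0  |   -2 ]
  [ 0  -2  11  -3  |  -28 ]
  [ 2   2  -2   1  |    9 ]
Subtract 2 times ρ1 from ρ4.
  [ 1   1   0   0  |    1 ]
  [ 0  -1   2   0  |   -2 ]
  [ 0  -2  11  -3  |  -28 ]
  [ 0   0  -2   1  |    7 ]
Multiply ρ2 by -1.
  [ 1   1   0   0  |    1 ]
  [ 0   1  -2   0  |    2 ]
  [ 0  -2  11  -3  |  -28 ]
  [ 0   0  -2   1  |    7 ]
Add 2 times ρ2 to ρ3.
  [ 1  1   0   0  |    1 ]
  [ 0  1  -2   0  |    2 ]
  [ 0  0   7  -3  |  -24 ]
  [ 0  0  -2   1  |    7 ]
Multiply ρ3 by 1/7.
  [ 1  1   0     0  |      1 ]
  [ 0  1  -2     0  |      2 ]
  [ 0  0   1  -3/7  |  -24/7 ]
  [ 0  0  -2     1  |      7 ]
Add 2 times ρ3 to ρ4.
  [ 1  1   0     0  |      1 ]
  [ 0  1  -2     0  |      2 ]
  [ 0  0   1  -3/7  |  -24/7 ]
  [ 0  0   0   1/7  |    1/7 ]
Multiply ρ4 by 7.
  [ 1  1   0     0  |      1 ]
  [ 0  1  -2     0  |      2 ]
  [ 0  0   1  -3/7  |  -24/7 ]
  [ 0  0   0     1  |      1 ]
Add 3/7 times ρ4 to ρ3.
  [ 1  1   0  0  |   1 ]
  [ 0  1  -2  0  |   2 ]
  [ 0  0   1  0  |  -3 ]
  [ 0  0   0  1  |   1 ]
Add 2 times ρ3 to ρ2.
  [ 1  1  0  0  |   1 ]
  [ 0  1  0  0  |  -4 ]
  [ 0  0  1  0  |  -3 ]
  [ 0  0  0  1  |   1 ]
Subtract ρ2 from ρ1.
  [ 1  0  0  0  |   5 ]
  [ 0  1  0  0  |  -4 ]
  [ 0  0  1  0  |  -3 ]
  [ 0  0  0  1  |   1 ]
Reading off the last column: p = 5, q = -4, r = -3, s = 1.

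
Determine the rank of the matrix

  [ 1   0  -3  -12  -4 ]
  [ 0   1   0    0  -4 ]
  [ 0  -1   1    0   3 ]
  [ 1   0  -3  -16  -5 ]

Subtract R1 from R4.
Add R2 to R3.
Multiply R4 by -1/4.
Add 12 times R4 to R1.
Add 3 times R3 to R1.
The reduced form has 4 nonzero rows.

rank = 4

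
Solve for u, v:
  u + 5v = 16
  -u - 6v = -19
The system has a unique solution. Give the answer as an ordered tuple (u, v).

(1, 3)

Form the augmented matrix and row-reduce:
  [  1   5  |   16 ]
  [ -1  -6  |  -19 ]
R2 ← R2 + R1
  [ 1   5  |  16 ]
  [ 0  -1  |  -3 ]
R2 ← -1·R2
  [ 1  5  |  16 ]
  [ 0  1  |   3 ]
R1 ← R1 − 5·R2
  [ 1  0  |  1 ]
  [ 0  1  |  3 ]
Reading off the last column: u = 1, v = 3.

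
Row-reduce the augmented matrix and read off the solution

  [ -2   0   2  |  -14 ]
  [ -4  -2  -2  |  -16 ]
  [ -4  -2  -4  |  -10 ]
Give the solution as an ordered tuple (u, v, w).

(4, 3, -3)

Multiply ρ1 by -1/2.
  [  1   0  -1  |    7 ]
  [ -4  -2  -2  |  -16 ]
  [ -4  -2  -4  |  -10 ]
Add 4 times ρ1 to ρ2.
  [  1   0  -1  |    7 ]
  [  0  -2  -6  |   12 ]
  [ -4  -2  -4  |  -10 ]
Add 4 times ρ1 to ρ3.
  [ 1   0  -1  |   7 ]
  [ 0  -2  -6  |  12 ]
  [ 0  -2  -8  |  18 ]
Multiply ρ2 by -1/2.
  [ 1   0  -1  |   7 ]
  [ 0   1   3  |  -6 ]
  [ 0  -2  -8  |  18 ]
Add 2 times ρ2 to ρ3.
  [ 1  0  -1  |   7 ]
  [ 0  1   3  |  -6 ]
  [ 0  0  -2  |   6 ]
Multiply ρ3 by -1/2.
  [ 1  0  -1  |   7 ]
  [ 0  1   3  |  -6 ]
  [ 0  0   1  |  -3 ]
Subtract 3 times ρ3 from ρ2.
  [ 1  0  -1  |   7 ]
  [ 0  1   0  |   3 ]
  [ 0  0   1  |  -3 ]
Add ρ3 to ρ1.
  [ 1  0  0  |   4 ]
  [ 0  1  0  |   3 ]
  [ 0  0  1  |  -3 ]
Reading off the last column: u = 4, v = 3, w = -3.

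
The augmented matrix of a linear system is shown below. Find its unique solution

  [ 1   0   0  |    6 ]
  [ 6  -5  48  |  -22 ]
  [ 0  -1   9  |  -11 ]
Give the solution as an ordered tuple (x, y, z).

R2 -> R2 − 6·R1
  [ 1   0   0  |    6 ]
  [ 0  -5  48  |  -58 ]
  [ 0  -1   9  |  -11 ]
R2 -> -1/5·R2
  [ 1   0      0  |     6 ]
  [ 0   1  -48/5  |  58/5 ]
  [ 0  -1      9  |   -11 ]
R3 -> R3 + R2
  [ 1  0      0  |     6 ]
  [ 0  1  -48/5  |  58/5 ]
  [ 0  0   -3/5  |   3/5 ]
R3 -> -5/3·R3
  [ 1  0      0  |     6 ]
  [ 0  1  -48/5  |  58/5 ]
  [ 0  0      1  |    -1 ]
R2 -> R2 + 48/5·R3
  [ 1  0  0  |   6 ]
  [ 0  1  0  |   2 ]
  [ 0  0  1  |  -1 ]
Reading off the last column: x = 6, y = 2, z = -1.

(6, 2, -1)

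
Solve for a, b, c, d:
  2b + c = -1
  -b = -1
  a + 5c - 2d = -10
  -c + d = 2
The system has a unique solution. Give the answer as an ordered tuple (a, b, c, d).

(3, 1, -3, -1)

Form the augmented matrix and row-reduce:
  [ 0   2   1   0  |   -1 ]
  [ 0  -1   0   0  |   -1 ]
  [ 1   0   5  -2  |  -10 ]
  [ 0   0  -1   1  |    2 ]
R1 <-> R3
  [ 1   0   5  -2  |  -10 ]
  [ 0  -1   0   0  |   -1 ]
  [ 0   2   1   0  |   -1 ]
  [ 0   0  -1   1  |    2 ]
R2 ← -1·R2
  [ 1  0   5  -2  |  -10 ]
  [ 0  1   0   0  |    1 ]
  [ 0  2   1   0  |   -1 ]
  [ 0  0  -1   1  |    2 ]
R3 ← R3 − 2·R2
  [ 1  0   5  -2  |  -10 ]
  [ 0  1   0   0  |    1 ]
  [ 0  0   1   0  |   -3 ]
  [ 0  0  -1   1  |    2 ]
R4 ← R4 + R3
  [ 1  0  5  -2  |  -10 ]
  [ 0  1  0   0  |    1 ]
  [ 0  0  1   0  |   -3 ]
  [ 0  0  0   1  |   -1 ]
R1 ← R1 + 2·R4
  [ 1  0  5  0  |  -12 ]
  [ 0  1  0  0  |    1 ]
  [ 0  0  1  0  |   -3 ]
  [ 0  0  0  1  |   -1 ]
R1 ← R1 − 5·R3
  [ 1  0  0  0  |   3 ]
  [ 0  1  0  0  |   1 ]
  [ 0  0  1  0  |  -3 ]
  [ 0  0  0  1  |  -1 ]
Reading off the last column: a = 3, b = 1, c = -3, d = -1.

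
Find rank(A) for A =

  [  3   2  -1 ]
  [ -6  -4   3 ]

rank = 2

R1 ← 1/3·R1
R2 ← R2 + 6·R1
R1 ← R1 + 1/3·R2
The reduced form has 2 nonzero rows.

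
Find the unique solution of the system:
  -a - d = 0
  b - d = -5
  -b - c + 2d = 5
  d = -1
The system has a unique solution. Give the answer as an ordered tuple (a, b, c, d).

(1, -6, -1, -1)

Form the augmented matrix and row-reduce:
  [ -1   0   0  -1  |   0 ]
  [  0   1   0  -1  |  -5 ]
  [  0  -1  -1   2  |   5 ]
  [  0   0   0   1  |  -1 ]
R1 -> -1·R1
  [ 1   0   0   1  |   0 ]
  [ 0   1   0  -1  |  -5 ]
  [ 0  -1  -1   2  |   5 ]
  [ 0   0   0   1  |  -1 ]
R3 -> R3 + R2
  [ 1  0   0   1  |   0 ]
  [ 0  1   0  -1  |  -5 ]
  [ 0  0  -1   1  |   0 ]
  [ 0  0   0   1  |  -1 ]
R3 -> -1·R3
  [ 1  0  0   1  |   0 ]
  [ 0  1  0  -1  |  -5 ]
  [ 0  0  1  -1  |   0 ]
  [ 0  0  0   1  |  -1 ]
R3 -> R3 + R4
  [ 1  0  0   1  |   0 ]
  [ 0  1  0  -1  |  -5 ]
  [ 0  0  1   0  |  -1 ]
  [ 0  0  0   1  |  -1 ]
R2 -> R2 + R4
  [ 1  0  0  1  |   0 ]
  [ 0  1  0  0  |  -6 ]
  [ 0  0  1  0  |  -1 ]
  [ 0  0  0  1  |  -1 ]
R1 -> R1 − R4
  [ 1  0  0  0  |   1 ]
  [ 0  1  0  0  |  -6 ]
  [ 0  0  1  0  |  -1 ]
  [ 0  0  0  1  |  -1 ]
Reading off the last column: a = 1, b = -6, c = -1, d = -1.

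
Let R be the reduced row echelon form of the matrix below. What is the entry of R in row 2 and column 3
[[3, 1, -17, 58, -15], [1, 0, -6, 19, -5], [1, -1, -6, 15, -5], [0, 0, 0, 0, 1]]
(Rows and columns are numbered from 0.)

-3

r1 ← 1/3·r1
  [ 1  1/3  -17/3  58/3  -5 ]
  [ 1    0     -6    19  -5 ]
  [ 1   -1     -6    15  -5 ]
  [ 0    0      0     0   1 ]
r2 ← r2 − r1
  [ 1   1/3  -17/3  58/3  -5 ]
  [ 0  -1/3   -1/3  -1/3   0 ]
  [ 1    -1     -6    15  -5 ]
  [ 0     0      0     0   1 ]
r3 ← r3 − r1
  [ 1   1/3  -17/3   58/3  -5 ]
  [ 0  -1/3   -1/3   -1/3   0 ]
  [ 0  -4/3   -1/3  -13/3   0 ]
  [ 0     0      0      0   1 ]
r2 ← -3·r2
  [ 1   1/3  -17/3   58/3  -5 ]
  [ 0     1      1      1   0 ]
  [ 0  -4/3   -1/3  -13/3   0 ]
  [ 0     0      0      0   1 ]
r3 ← r3 + 4/3·r2
  [ 1  1/3  -17/3  58/3  -5 ]
  [ 0    1      1     1   0 ]
  [ 0    0      1    -3   0 ]
  [ 0    0      0     0   1 ]
r1 ← r1 + 5·r4
  [ 1  1/3  -17/3  58/3  0 ]
  [ 0    1      1     1  0 ]
  [ 0    0      1    -3  0 ]
  [ 0    0      0     0  1 ]
r2 ← r2 − r3
  [ 1  1/3  -17/3  58/3  0 ]
  [ 0    1      0     4  0 ]
  [ 0    0      1    -3  0 ]
  [ 0    0      0     0  1 ]
r1 ← r1 + 17/3·r3
  [ 1  1/3  0  7/3  0 ]
  [ 0    1  0    4  0 ]
  [ 0    0  1   -3  0 ]
  [ 0    0  0    0  1 ]
r1 ← r1 − 1/3·r2
  [ 1  0  0   1  0 ]
  [ 0  1  0   4  0 ]
  [ 0  0  1  -3  0 ]
  [ 0  0  0   0  1 ]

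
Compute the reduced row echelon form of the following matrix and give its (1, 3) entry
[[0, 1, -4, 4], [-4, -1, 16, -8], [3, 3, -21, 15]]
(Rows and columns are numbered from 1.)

-3

r1 <=> r2
  [ -4  -1   16  -8 ]
  [  0   1   -4   4 ]
  [  3   3  -21  15 ]
r1 → -1/4·r1
  [ 1  1/4   -4   2 ]
  [ 0    1   -4   4 ]
  [ 3    3  -21  15 ]
r3 → r3 − 3·r1
  [ 1  1/4  -4  2 ]
  [ 0    1  -4  4 ]
  [ 0  9/4  -9  9 ]
r3 → r3 − 9/4·r2
  [ 1  1/4  -4  2 ]
  [ 0    1  -4  4 ]
  [ 0    0   0  0 ]
r1 → r1 − 1/4·r2
  [ 1  0  -3  1 ]
  [ 0  1  -4  4 ]
  [ 0  0   0  0 ]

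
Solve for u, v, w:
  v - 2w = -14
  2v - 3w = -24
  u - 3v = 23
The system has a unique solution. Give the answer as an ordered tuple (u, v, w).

(5, -6, 4)

Form the augmented matrix and row-reduce:
  [ 0   1  -2  |  -14 ]
  [ 0   2  -3  |  -24 ]
  [ 1  -3   0  |   23 ]
r1 <=> r3
  [ 1  -3   0  |   23 ]
  [ 0   2  -3  |  -24 ]
  [ 0   1  -2  |  -14 ]
r2 -> 1/2·r2
  [ 1  -3     0  |   23 ]
  [ 0   1  -3/2  |  -12 ]
  [ 0   1    -2  |  -14 ]
r3 -> r3 − r2
  [ 1  -3     0  |   23 ]
  [ 0   1  -3/2  |  -12 ]
  [ 0   0  -1/2  |   -2 ]
r3 -> -2·r3
  [ 1  -3     0  |   23 ]
  [ 0   1  -3/2  |  -12 ]
  [ 0   0     1  |    4 ]
r2 -> r2 + 3/2·r3
  [ 1  -3  0  |  23 ]
  [ 0   1  0  |  -6 ]
  [ 0   0  1  |   4 ]
r1 -> r1 + 3·r2
  [ 1  0  0  |   5 ]
  [ 0  1  0  |  -6 ]
  [ 0  0  1  |   4 ]
Reading off the last column: u = 5, v = -6, w = 4.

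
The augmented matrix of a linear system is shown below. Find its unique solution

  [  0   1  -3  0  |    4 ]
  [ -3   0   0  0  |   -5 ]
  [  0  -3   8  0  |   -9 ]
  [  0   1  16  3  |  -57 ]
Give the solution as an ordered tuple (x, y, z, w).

(5/3, -5, -3, -4/3)

R1 <-> R2
  [ -3   0   0  0  |   -5 ]
  [  0   1  -3  0  |    4 ]
  [  0  -3   8  0  |   -9 ]
  [  0   1  16  3  |  -57 ]
R1 ← -1/3·R1
  [ 1   0   0  0  |  5/3 ]
  [ 0   1  -3  0  |    4 ]
  [ 0  -3   8  0  |   -9 ]
  [ 0   1  16  3  |  -57 ]
R3 ← R3 + 3·R2
  [ 1  0   0  0  |  5/3 ]
  [ 0  1  -3  0  |    4 ]
  [ 0  0  -1  0  |    3 ]
  [ 0  1  16  3  |  -57 ]
R4 ← R4 − R2
  [ 1  0   0  0  |  5/3 ]
  [ 0  1  -3  0  |    4 ]
  [ 0  0  -1  0  |    3 ]
  [ 0  0  19  3  |  -61 ]
R3 ← -1·R3
  [ 1  0   0  0  |  5/3 ]
  [ 0  1  -3  0  |    4 ]
  [ 0  0   1  0  |   -3 ]
  [ 0  0  19  3  |  -61 ]
R4 ← R4 − 19·R3
  [ 1  0   0  0  |  5/3 ]
  [ 0  1  -3  0  |    4 ]
  [ 0  0   1  0  |   -3 ]
  [ 0  0   0  3  |   -4 ]
R4 ← 1/3·R4
  [ 1  0   0  0  |   5/3 ]
  [ 0  1  -3  0  |     4 ]
  [ 0  0   1  0  |    -3 ]
  [ 0  0   0  1  |  -4/3 ]
R2 ← R2 + 3·R3
  [ 1  0  0  0  |   5/3 ]
  [ 0  1  0  0  |    -5 ]
  [ 0  0  1  0  |    -3 ]
  [ 0  0  0  1  |  -4/3 ]
Reading off the last column: x = 5/3, y = -5, z = -3, w = -4/3.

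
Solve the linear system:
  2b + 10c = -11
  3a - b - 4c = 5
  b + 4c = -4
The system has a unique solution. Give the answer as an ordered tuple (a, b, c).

(1/3, 2, -3/2)

Form the augmented matrix and row-reduce:
  [ 0   2  10  |  -11 ]
  [ 3  -1  -4  |    5 ]
  [ 0   1   4  |   -4 ]
ρ1 <-> ρ2
  [ 3  -1  -4  |    5 ]
  [ 0   2  10  |  -11 ]
  [ 0   1   4  |   -4 ]
ρ1 → 1/3·ρ1
  [ 1  -1/3  -4/3  |  5/3 ]
  [ 0     2    10  |  -11 ]
  [ 0     1     4  |   -4 ]
ρ2 → 1/2·ρ2
  [ 1  -1/3  -4/3  |    5/3 ]
  [ 0     1     5  |  -11/2 ]
  [ 0     1     4  |     -4 ]
ρ3 → ρ3 − ρ2
  [ 1  -1/3  -4/3  |    5/3 ]
  [ 0     1     5  |  -11/2 ]
  [ 0     0    -1  |    3/2 ]
ρ3 → -1·ρ3
  [ 1  -1/3  -4/3  |    5/3 ]
  [ 0     1     5  |  -11/2 ]
  [ 0     0     1  |   -3/2 ]
ρ2 → ρ2 − 5·ρ3
  [ 1  -1/3  -4/3  |   5/3 ]
  [ 0     1     0  |     2 ]
  [ 0     0     1  |  -3/2 ]
ρ1 → ρ1 + 4/3·ρ3
  [ 1  -1/3  0  |  -1/3 ]
  [ 0     1  0  |     2 ]
  [ 0     0  1  |  -3/2 ]
ρ1 → ρ1 + 1/3·ρ2
  [ 1  0  0  |   1/3 ]
  [ 0  1  0  |     2 ]
  [ 0  0  1  |  -3/2 ]
Reading off the last column: a = 1/3, b = 2, c = -3/2.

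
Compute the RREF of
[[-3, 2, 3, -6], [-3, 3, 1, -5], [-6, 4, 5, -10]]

[[1, 0, 0, -2], [0, 1, 0, -3], [0, 0, 1, -2]]

R1 → -1/3·R1
  [  1  -2/3  -1    2 ]
  [ -3     3   1   -5 ]
  [ -6     4   5  -10 ]
R2 → R2 + 3·R1
  [  1  -2/3  -1    2 ]
  [  0     1  -2    1 ]
  [ -6     4   5  -10 ]
R3 → R3 + 6·R1
  [ 1  -2/3  -1  2 ]
  [ 0     1  -2  1 ]
  [ 0     0  -1  2 ]
R3 → -1·R3
  [ 1  -2/3  -1   2 ]
  [ 0     1  -2   1 ]
  [ 0     0   1  -2 ]
R2 → R2 + 2·R3
  [ 1  -2/3  -1   2 ]
  [ 0     1   0  -3 ]
  [ 0     0   1  -2 ]
R1 → R1 + R3
  [ 1  -2/3  0   0 ]
  [ 0     1  0  -3 ]
  [ 0     0  1  -2 ]
R1 → R1 + 2/3·R2
  [ 1  0  0  -2 ]
  [ 0  1  0  -3 ]
  [ 0  0  1  -2 ]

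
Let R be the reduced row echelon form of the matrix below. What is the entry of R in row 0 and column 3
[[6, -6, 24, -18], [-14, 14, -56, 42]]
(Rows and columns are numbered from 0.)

Multiply R1 by 1/6.
Add 14 times R1 to R2.

-3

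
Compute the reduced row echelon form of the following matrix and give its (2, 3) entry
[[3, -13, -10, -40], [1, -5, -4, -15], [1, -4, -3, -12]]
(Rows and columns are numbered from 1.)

r1 ← 1/3·r1
  [ 1  -13/3  -10/3  -40/3 ]
  [ 1     -5     -4    -15 ]
  [ 1     -4     -3    -12 ]
r2 ← r2 − r1
  [ 1  -13/3  -10/3  -40/3 ]
  [ 0   -2/3   -2/3   -5/3 ]
  [ 1     -4     -3    -12 ]
r3 ← r3 − r1
  [ 1  -13/3  -10/3  -40/3 ]
  [ 0   -2/3   -2/3   -5/3 ]
  [ 0    1/3    1/3    4/3 ]
r2 ← -3/2·r2
  [ 1  -13/3  -10/3  -40/3 ]
  [ 0      1      1    5/2 ]
  [ 0    1/3    1/3    4/3 ]
r3 ← r3 − 1/3·r2
  [ 1  -13/3  -10/3  -40/3 ]
  [ 0      1      1    5/2 ]
  [ 0      0      0    1/2 ]
r3 ← 2·r3
  [ 1  -13/3  -10/3  -40/3 ]
  [ 0      1      1    5/2 ]
  [ 0      0      0      1 ]
r2 ← r2 − 5/2·r3
  [ 1  -13/3  -10/3  -40/3 ]
  [ 0      1      1      0 ]
  [ 0      0      0      1 ]
r1 ← r1 + 40/3·r3
  [ 1  -13/3  -10/3  0 ]
  [ 0      1      1  0 ]
  [ 0      0      0  1 ]
r1 ← r1 + 13/3·r2
  [ 1  0  1  0 ]
  [ 0  1  1  0 ]
  [ 0  0  0  1 ]

1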